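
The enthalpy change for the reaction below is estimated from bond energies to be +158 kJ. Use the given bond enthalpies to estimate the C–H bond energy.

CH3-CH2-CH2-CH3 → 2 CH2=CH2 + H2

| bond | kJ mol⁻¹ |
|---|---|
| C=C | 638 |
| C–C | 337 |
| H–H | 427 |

D(C–H) ≈ 425 kJ/mol

Let D be the C–H bond energy.
Σ(broken) = 3×337 + 10×D = 1011 + 10D
Σ(formed) = 8×D + 2×638 + 1×427 = 1703 + 8D
ΔH = Σ(broken) − Σ(formed) = (1011 + 10D) − (1703 + 8D) = −692 + 2D
Setting this equal to +158 kJ gives 2D = 850, so D = 425 kJ/mol.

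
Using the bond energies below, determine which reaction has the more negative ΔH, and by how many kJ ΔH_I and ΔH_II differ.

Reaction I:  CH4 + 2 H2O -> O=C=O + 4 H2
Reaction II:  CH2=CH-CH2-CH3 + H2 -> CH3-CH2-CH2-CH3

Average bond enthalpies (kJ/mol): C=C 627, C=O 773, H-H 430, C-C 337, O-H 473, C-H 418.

Reaction II, by 414 kJ

Reaction I:
  Bonds broken (reactants):
    C-H: 4 × 418 = 1672
    O-H: 4 × 473 = 1892
    Σ(broken) = 3564 kJ
  Bonds formed (products):
    C=O: 2 × 773 = 1546
    H-H: 4 × 430 = 1720
    Σ(formed) = 3266 kJ
  ΔH_I = 3564 − 3266 = +298 kJ
Reaction II:
  Bonds broken (reactants):
    C-C: 2 × 337 = 674
    C-H: 8 × 418 = 3344
    C=C: 1 × 627 = 627
    H-H: 1 × 430 = 430
    Σ(broken) = 5075 kJ
  Bonds formed (products):
    C-C: 3 × 337 = 1011
    C-H: 10 × 418 = 4180
    Σ(formed) = 5191 kJ
  ΔH_II = 5075 − 5191 = −116 kJ
ΔH_I − ΔH_II = +414 kJ, so reaction II has the more negative ΔH; |ΔH_I − ΔH_II| = 414 kJ.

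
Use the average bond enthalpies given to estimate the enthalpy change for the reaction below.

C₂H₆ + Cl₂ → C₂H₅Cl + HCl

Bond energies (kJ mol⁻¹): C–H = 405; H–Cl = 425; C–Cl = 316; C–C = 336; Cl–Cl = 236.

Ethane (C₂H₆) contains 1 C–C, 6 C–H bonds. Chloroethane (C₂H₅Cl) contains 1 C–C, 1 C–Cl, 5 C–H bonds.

ΔH ≈ −100 kJ

Bonds broken (reactants):
  C–C: 1 × 336 = 336
  C–H: 6 × 405 = 2430
  Cl–Cl: 1 × 236 = 236
  Σ(broken) = 3002 kJ
Bonds formed (products):
  C–C: 1 × 336 = 336
  C–Cl: 1 × 316 = 316
  C–H: 5 × 405 = 2025
  H–Cl: 1 × 425 = 425
  Σ(formed) = 3102 kJ
ΔH = Σ(broken) − Σ(formed) = 3002 − 3102 = −100 kJ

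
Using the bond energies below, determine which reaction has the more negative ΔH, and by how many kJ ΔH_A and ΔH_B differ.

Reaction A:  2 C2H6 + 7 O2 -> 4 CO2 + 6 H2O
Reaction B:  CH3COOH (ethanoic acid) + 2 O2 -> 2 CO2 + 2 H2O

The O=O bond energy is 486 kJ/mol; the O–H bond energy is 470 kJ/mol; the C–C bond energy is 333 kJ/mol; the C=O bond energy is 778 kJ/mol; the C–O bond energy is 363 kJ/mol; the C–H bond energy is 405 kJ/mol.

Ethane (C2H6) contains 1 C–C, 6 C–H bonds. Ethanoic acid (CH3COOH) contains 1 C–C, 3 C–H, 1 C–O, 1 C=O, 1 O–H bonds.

Reaction A, by 2075 kJ

Reaction A:
  Bonds broken (reactants):
    C–C: 2 × 333 = 666
    C–H: 12 × 405 = 4860
    O=O: 7 × 486 = 3402
    Σ(broken) = 8928 kJ
  Bonds formed (products):
    C=O: 8 × 778 = 6224
    O–H: 12 × 470 = 5640
    Σ(formed) = 11864 kJ
  ΔH_A = 8928 − 11864 = −2936 kJ
Reaction B:
  Bonds broken (reactants):
    C–C: 1 × 333 = 333
    C–H: 3 × 405 = 1215
    C–O: 1 × 363 = 363
    C=O: 1 × 778 = 778
    O–H: 1 × 470 = 470
    O=O: 2 × 486 = 972
    Σ(broken) = 4131 kJ
  Bonds formed (products):
    C=O: 4 × 778 = 3112
    O–H: 4 × 470 = 1880
    Σ(formed) = 4992 kJ
  ΔH_B = 4131 − 4992 = −861 kJ
ΔH_A − ΔH_B = −2075 kJ, so reaction A has the more negative ΔH; |ΔH_A − ΔH_B| = 2075 kJ.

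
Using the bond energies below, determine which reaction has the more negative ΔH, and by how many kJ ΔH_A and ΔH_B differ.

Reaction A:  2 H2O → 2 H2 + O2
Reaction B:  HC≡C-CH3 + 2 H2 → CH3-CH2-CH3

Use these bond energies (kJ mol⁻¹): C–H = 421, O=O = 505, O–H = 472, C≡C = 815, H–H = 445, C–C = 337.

Reaction B, by 809 kJ

Reaction A:
  Bonds broken (reactants):
    O–H: 4 × 472 = 1888
    Σ(broken) = 1888 kJ
  Bonds formed (products):
    H–H: 2 × 445 = 890
    O=O: 1 × 505 = 505
    Σ(formed) = 1395 kJ
  ΔH_A = 1888 − 1395 = +493 kJ
Reaction B:
  Bonds broken (reactants):
    C≡C: 1 × 815 = 815
    C–C: 1 × 337 = 337
    C–H: 4 × 421 = 1684
    H–H: 2 × 445 = 890
    Σ(broken) = 3726 kJ
  Bonds formed (products):
    C–C: 2 × 337 = 674
    C–H: 8 × 421 = 3368
    Σ(formed) = 4042 kJ
  ΔH_B = 3726 − 4042 = −316 kJ
ΔH_A − ΔH_B = +809 kJ, so reaction B has the more negative ΔH; |ΔH_A − ΔH_B| = 809 kJ.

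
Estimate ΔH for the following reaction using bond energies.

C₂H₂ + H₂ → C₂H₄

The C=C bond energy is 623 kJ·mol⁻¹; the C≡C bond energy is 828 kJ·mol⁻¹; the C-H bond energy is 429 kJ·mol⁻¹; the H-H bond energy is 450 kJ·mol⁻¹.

Bonds broken (reactants):
  C≡C: 1 × 828 = 828
  C-H: 2 × 429 = 858
  H-H: 1 × 450 = 450
  Σ(broken) = 2136 kJ
Bonds formed (products):
  C-H: 4 × 429 = 1716
  C=C: 1 × 623 = 623
  Σ(formed) = 2339 kJ
ΔH = Σ(broken) − Σ(formed) = 2136 − 2339 = −203 kJ

ΔH ≈ −203 kJ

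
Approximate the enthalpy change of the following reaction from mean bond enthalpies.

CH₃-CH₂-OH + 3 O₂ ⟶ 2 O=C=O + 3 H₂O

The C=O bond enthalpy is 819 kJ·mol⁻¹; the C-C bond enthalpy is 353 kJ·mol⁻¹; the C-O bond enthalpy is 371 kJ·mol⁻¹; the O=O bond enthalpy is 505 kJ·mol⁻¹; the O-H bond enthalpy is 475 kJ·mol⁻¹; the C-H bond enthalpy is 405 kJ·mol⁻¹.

ΔH ≈ −1387 kJ

Bonds broken (reactants):
  C-C: 1 × 353 = 353
  C-H: 5 × 405 = 2025
  C-O: 1 × 371 = 371
  O-H: 1 × 475 = 475
  O=O: 3 × 505 = 1515
  Σ(broken) = 4739 kJ
Bonds formed (products):
  C=O: 4 × 819 = 3276
  O-H: 6 × 475 = 2850
  Σ(formed) = 6126 kJ
ΔH = Σ(broken) − Σ(formed) = 4739 − 6126 = −1387 kJ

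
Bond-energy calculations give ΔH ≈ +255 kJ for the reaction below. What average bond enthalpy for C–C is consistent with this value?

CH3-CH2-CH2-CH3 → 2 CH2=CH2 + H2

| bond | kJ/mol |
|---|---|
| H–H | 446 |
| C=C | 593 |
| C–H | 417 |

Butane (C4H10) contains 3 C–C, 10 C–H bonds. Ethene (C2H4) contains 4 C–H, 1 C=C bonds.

Let D be the C–C bond energy.
Σ(broken) = 3×D + 10×417 = 4170 + 3D
Σ(formed) = 8×417 + 2×593 + 1×446 = 4968
ΔH = Σ(broken) − Σ(formed) = (4170 + 3D) − (4968) = −798 + 3D
Setting this equal to +255 kJ gives 3D = 1053, so D = 351 kJ/mol.

D(C–C) ≈ 351 kJ/mol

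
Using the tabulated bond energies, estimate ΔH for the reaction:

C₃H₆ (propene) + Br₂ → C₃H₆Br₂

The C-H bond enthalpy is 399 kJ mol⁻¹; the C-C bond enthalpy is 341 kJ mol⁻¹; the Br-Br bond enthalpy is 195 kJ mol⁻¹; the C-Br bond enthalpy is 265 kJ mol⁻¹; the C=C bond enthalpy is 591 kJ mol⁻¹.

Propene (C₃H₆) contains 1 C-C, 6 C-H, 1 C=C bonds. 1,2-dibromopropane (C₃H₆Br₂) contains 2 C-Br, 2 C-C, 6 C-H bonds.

Bonds broken (reactants):
  Br-Br: 1 × 195 = 195
  C-C: 1 × 341 = 341
  C-H: 6 × 399 = 2394
  C=C: 1 × 591 = 591
  Σ(broken) = 3521 kJ
Bonds formed (products):
  C-Br: 2 × 265 = 530
  C-C: 2 × 341 = 682
  C-H: 6 × 399 = 2394
  Σ(formed) = 3606 kJ
ΔH = Σ(broken) − Σ(formed) = 3521 − 3606 = −85 kJ

ΔH ≈ −85 kJ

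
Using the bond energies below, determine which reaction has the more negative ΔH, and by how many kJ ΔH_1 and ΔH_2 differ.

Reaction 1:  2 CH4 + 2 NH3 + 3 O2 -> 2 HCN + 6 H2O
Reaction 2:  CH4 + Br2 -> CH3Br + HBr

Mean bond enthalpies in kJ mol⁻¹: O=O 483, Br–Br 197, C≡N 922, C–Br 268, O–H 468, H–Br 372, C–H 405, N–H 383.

Reaction 1:
  Bonds broken (reactants):
    C–H: 8 × 405 = 3240
    N–H: 6 × 383 = 2298
    O=O: 3 × 483 = 1449
    Σ(broken) = 6987 kJ
  Bonds formed (products):
    C≡N: 2 × 922 = 1844
    C–H: 2 × 405 = 810
    O–H: 12 × 468 = 5616
    Σ(formed) = 8270 kJ
  ΔH_1 = 6987 − 8270 = −1283 kJ
Reaction 2:
  Bonds broken (reactants):
    Br–Br: 1 × 197 = 197
    C–H: 4 × 405 = 1620
    Σ(broken) = 1817 kJ
  Bonds formed (products):
    C–Br: 1 × 268 = 268
    C–H: 3 × 405 = 1215
    H–Br: 1 × 372 = 372
    Σ(formed) = 1855 kJ
  ΔH_2 = 1817 − 1855 = −38 kJ
ΔH_1 − ΔH_2 = −1245 kJ, so reaction 1 has the more negative ΔH; |ΔH_1 − ΔH_2| = 1245 kJ.

Reaction 1, by 1245 kJ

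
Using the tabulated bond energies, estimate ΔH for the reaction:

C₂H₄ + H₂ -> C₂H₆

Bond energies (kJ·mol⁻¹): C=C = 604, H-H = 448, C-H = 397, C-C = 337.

ΔH ≈ −79 kJ

Bonds broken (reactants):
  C-H: 4 × 397 = 1588
  C=C: 1 × 604 = 604
  H-H: 1 × 448 = 448
  Σ(broken) = 2640 kJ
Bonds formed (products):
  C-C: 1 × 337 = 337
  C-H: 6 × 397 = 2382
  Σ(formed) = 2719 kJ
ΔH = Σ(broken) − Σ(formed) = 2640 − 2719 = −79 kJ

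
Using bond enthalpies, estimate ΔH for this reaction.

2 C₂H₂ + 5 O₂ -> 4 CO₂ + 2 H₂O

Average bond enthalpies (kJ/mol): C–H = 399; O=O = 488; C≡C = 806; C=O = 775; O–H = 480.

ΔH ≈ −2472 kJ

Bonds broken (reactants):
  C≡C: 2 × 806 = 1612
  C–H: 4 × 399 = 1596
  O=O: 5 × 488 = 2440
  Σ(broken) = 5648 kJ
Bonds formed (products):
  C=O: 8 × 775 = 6200
  O–H: 4 × 480 = 1920
  Σ(formed) = 8120 kJ
ΔH = Σ(broken) − Σ(formed) = 5648 − 8120 = −2472 kJ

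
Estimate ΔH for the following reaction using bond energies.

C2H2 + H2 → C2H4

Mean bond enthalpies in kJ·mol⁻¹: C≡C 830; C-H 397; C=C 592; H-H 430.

ΔH ≈ −126 kJ

Bonds broken (reactants):
  C≡C: 1 × 830 = 830
  C-H: 2 × 397 = 794
  H-H: 1 × 430 = 430
  Σ(broken) = 2054 kJ
Bonds formed (products):
  C-H: 4 × 397 = 1588
  C=C: 1 × 592 = 592
  Σ(formed) = 2180 kJ
ΔH = Σ(broken) − Σ(formed) = 2054 − 2180 = −126 kJ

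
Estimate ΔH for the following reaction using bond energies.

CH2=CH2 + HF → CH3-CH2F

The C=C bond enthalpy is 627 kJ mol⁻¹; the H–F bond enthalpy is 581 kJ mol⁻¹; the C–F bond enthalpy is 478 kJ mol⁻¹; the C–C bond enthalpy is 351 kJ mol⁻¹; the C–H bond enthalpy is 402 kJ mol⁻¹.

ΔH ≈ −23 kJ

Bonds broken (reactants):
  C–H: 4 × 402 = 1608
  C=C: 1 × 627 = 627
  H–F: 1 × 581 = 581
  Σ(broken) = 2816 kJ
Bonds formed (products):
  C–C: 1 × 351 = 351
  C–F: 1 × 478 = 478
  C–H: 5 × 402 = 2010
  Σ(formed) = 2839 kJ
ΔH = Σ(broken) − Σ(formed) = 2816 − 2839 = −23 kJ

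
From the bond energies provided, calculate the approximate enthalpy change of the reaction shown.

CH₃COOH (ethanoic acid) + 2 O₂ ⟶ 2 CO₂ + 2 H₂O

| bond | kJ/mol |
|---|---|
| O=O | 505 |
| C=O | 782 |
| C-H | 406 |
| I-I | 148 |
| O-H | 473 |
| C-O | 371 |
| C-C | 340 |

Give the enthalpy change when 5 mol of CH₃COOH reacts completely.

ΔH = −4130 kJ

Bonds broken (reactants):
  C-C: 1 × 340 = 340
  C-H: 3 × 406 = 1218
  C-O: 1 × 371 = 371
  C=O: 1 × 782 = 782
  O-H: 1 × 473 = 473
  O=O: 2 × 505 = 1010
  Σ(broken) = 4194 kJ
Bonds formed (products):
  C=O: 4 × 782 = 3128
  O-H: 4 × 473 = 1892
  Σ(formed) = 5020 kJ
ΔH = Σ(broken) − Σ(formed) = 4194 − 5020 = −826 kJ
For 5× the reaction as written: 5 × (−826) = −4130 kJ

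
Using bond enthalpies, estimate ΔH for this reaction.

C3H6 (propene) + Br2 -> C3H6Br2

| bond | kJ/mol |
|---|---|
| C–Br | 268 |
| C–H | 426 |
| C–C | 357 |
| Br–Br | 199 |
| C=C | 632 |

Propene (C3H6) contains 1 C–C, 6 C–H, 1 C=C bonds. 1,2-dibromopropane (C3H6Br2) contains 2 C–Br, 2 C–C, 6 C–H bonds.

ΔH ≈ −62 kJ

Bonds broken (reactants):
  Br–Br: 1 × 199 = 199
  C–C: 1 × 357 = 357
  C–H: 6 × 426 = 2556
  C=C: 1 × 632 = 632
  Σ(broken) = 3744 kJ
Bonds formed (products):
  C–Br: 2 × 268 = 536
  C–C: 2 × 357 = 714
  C–H: 6 × 426 = 2556
  Σ(formed) = 3806 kJ
ΔH = Σ(broken) − Σ(formed) = 3744 − 3806 = −62 kJ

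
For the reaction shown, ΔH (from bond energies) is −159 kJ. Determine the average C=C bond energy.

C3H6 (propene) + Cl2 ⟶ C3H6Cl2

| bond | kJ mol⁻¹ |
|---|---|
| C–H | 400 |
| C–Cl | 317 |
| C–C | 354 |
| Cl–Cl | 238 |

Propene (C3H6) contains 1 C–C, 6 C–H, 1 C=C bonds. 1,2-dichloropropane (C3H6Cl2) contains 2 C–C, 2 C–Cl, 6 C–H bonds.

D(C=C) ≈ 591 kJ/mol

Let D be the C=C bond energy.
Σ(broken) = 1×354 + 6×400 + 1×D + 1×238 = 2992 + D
Σ(formed) = 2×354 + 2×317 + 6×400 = 3742
ΔH = Σ(broken) − Σ(formed) = (2992 + D) − (3742) = −750 + D
Setting this equal to −159 kJ gives D = 591 kJ/mol.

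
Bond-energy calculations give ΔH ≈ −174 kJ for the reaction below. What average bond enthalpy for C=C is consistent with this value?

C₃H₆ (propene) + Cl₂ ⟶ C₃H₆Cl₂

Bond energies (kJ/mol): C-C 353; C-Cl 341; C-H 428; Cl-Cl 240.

Let D be the C=C bond energy.
Σ(broken) = 1×353 + 6×428 + 1×D + 1×240 = 3161 + D
Σ(formed) = 2×353 + 2×341 + 6×428 = 3956
ΔH = Σ(broken) − Σ(formed) = (3161 + D) − (3956) = −795 + D
Setting this equal to −174 kJ gives D = 621 kJ/mol.

D(C=C) ≈ 621 kJ/mol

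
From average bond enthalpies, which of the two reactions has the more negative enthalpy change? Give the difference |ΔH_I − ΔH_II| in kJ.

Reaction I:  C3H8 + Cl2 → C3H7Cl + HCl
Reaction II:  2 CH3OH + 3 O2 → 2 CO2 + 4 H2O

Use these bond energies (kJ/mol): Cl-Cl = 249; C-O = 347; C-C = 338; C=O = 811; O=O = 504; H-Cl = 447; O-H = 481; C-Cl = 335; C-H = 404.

Reaction II, by 1371 kJ

Reaction I:
  Bonds broken (reactants):
    C-C: 2 × 338 = 676
    C-H: 8 × 404 = 3232
    Cl-Cl: 1 × 249 = 249
    Σ(broken) = 4157 kJ
  Bonds formed (products):
    C-C: 2 × 338 = 676
    C-Cl: 1 × 335 = 335
    C-H: 7 × 404 = 2828
    H-Cl: 1 × 447 = 447
    Σ(formed) = 4286 kJ
  ΔH_I = 4157 − 4286 = −129 kJ
Reaction II:
  Bonds broken (reactants):
    C-H: 6 × 404 = 2424
    C-O: 2 × 347 = 694
    O-H: 2 × 481 = 962
    O=O: 3 × 504 = 1512
    Σ(broken) = 5592 kJ
  Bonds formed (products):
    C=O: 4 × 811 = 3244
    O-H: 8 × 481 = 3848
    Σ(formed) = 7092 kJ
  ΔH_II = 5592 − 7092 = −1500 kJ
ΔH_I − ΔH_II = +1371 kJ, so reaction II has the more negative ΔH; |ΔH_I − ΔH_II| = 1371 kJ.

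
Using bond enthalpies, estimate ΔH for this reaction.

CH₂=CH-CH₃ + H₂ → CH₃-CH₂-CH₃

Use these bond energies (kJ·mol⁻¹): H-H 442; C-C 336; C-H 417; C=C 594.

ΔH ≈ −134 kJ

Bonds broken (reactants):
  C-C: 1 × 336 = 336
  C-H: 6 × 417 = 2502
  C=C: 1 × 594 = 594
  H-H: 1 × 442 = 442
  Σ(broken) = 3874 kJ
Bonds formed (products):
  C-C: 2 × 336 = 672
  C-H: 8 × 417 = 3336
  Σ(formed) = 4008 kJ
ΔH = Σ(broken) − Σ(formed) = 3874 − 4008 = −134 kJ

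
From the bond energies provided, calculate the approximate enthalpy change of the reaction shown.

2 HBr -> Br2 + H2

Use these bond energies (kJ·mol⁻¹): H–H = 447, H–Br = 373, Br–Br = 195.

Bonds broken (reactants):
  H–Br: 2 × 373 = 746
  Σ(broken) = 746 kJ
Bonds formed (products):
  Br–Br: 1 × 195 = 195
  H–H: 1 × 447 = 447
  Σ(formed) = 642 kJ
ΔH = Σ(broken) − Σ(formed) = 746 − 642 = +104 kJ

ΔH ≈ +104 kJ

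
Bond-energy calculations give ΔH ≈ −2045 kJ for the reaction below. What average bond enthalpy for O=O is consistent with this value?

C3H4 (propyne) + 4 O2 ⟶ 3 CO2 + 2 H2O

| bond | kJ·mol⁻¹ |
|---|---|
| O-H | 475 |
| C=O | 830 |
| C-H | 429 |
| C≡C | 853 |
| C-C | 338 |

Let D be the O=O bond energy.
Σ(broken) = 1×853 + 1×338 + 4×429 + 4×D = 2907 + 4D
Σ(formed) = 6×830 + 4×475 = 6880
ΔH = Σ(broken) − Σ(formed) = (2907 + 4D) − (6880) = −3973 + 4D
Setting this equal to −2045 kJ gives 4D = 1928, so D = 482 kJ/mol.

D(O=O) ≈ 482 kJ/mol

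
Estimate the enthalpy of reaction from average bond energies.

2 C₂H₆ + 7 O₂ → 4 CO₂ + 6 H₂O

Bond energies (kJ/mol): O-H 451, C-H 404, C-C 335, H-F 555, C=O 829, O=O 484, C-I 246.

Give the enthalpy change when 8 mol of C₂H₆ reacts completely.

Bonds broken (reactants):
  C-C: 2 × 335 = 670
  C-H: 12 × 404 = 4848
  O=O: 7 × 484 = 3388
  Σ(broken) = 8906 kJ
Bonds formed (products):
  C=O: 8 × 829 = 6632
  O-H: 12 × 451 = 5412
  Σ(formed) = 12044 kJ
ΔH = Σ(broken) − Σ(formed) = 8906 − 12044 = −3138 kJ
For 4× the reaction as written: 4 × (−3138) = −12552 kJ

ΔH = −12552 kJ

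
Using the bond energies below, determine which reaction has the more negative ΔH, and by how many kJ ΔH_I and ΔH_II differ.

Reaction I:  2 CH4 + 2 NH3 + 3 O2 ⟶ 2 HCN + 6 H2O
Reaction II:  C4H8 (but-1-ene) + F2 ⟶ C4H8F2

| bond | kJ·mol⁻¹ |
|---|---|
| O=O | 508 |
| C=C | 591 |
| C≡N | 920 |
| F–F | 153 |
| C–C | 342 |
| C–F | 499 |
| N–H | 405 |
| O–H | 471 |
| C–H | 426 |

Reaction I:
  Bonds broken (reactants):
    C–H: 8 × 426 = 3408
    N–H: 6 × 405 = 2430
    O=O: 3 × 508 = 1524
    Σ(broken) = 7362 kJ
  Bonds formed (products):
    C≡N: 2 × 920 = 1840
    C–H: 2 × 426 = 852
    O–H: 12 × 471 = 5652
    Σ(formed) = 8344 kJ
  ΔH_I = 7362 − 8344 = −982 kJ
Reaction II:
  Bonds broken (reactants):
    C–C: 2 × 342 = 684
    C–H: 8 × 426 = 3408
    C=C: 1 × 591 = 591
    F–F: 1 × 153 = 153
    Σ(broken) = 4836 kJ
  Bonds formed (products):
    C–C: 3 × 342 = 1026
    C–F: 2 × 499 = 998
    C–H: 8 × 426 = 3408
    Σ(formed) = 5432 kJ
  ΔH_II = 4836 − 5432 = −596 kJ
ΔH_I − ΔH_II = −386 kJ, so reaction I has the more negative ΔH; |ΔH_I − ΔH_II| = 386 kJ.

Reaction I, by 386 kJ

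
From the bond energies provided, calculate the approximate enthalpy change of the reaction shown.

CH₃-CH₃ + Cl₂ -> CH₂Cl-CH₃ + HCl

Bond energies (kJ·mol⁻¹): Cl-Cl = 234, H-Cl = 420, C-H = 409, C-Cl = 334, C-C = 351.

ΔH ≈ −111 kJ

Bonds broken (reactants):
  C-C: 1 × 351 = 351
  C-H: 6 × 409 = 2454
  Cl-Cl: 1 × 234 = 234
  Σ(broken) = 3039 kJ
Bonds formed (products):
  C-C: 1 × 351 = 351
  C-Cl: 1 × 334 = 334
  C-H: 5 × 409 = 2045
  H-Cl: 1 × 420 = 420
  Σ(formed) = 3150 kJ
ΔH = Σ(broken) − Σ(formed) = 3039 − 3150 = −111 kJ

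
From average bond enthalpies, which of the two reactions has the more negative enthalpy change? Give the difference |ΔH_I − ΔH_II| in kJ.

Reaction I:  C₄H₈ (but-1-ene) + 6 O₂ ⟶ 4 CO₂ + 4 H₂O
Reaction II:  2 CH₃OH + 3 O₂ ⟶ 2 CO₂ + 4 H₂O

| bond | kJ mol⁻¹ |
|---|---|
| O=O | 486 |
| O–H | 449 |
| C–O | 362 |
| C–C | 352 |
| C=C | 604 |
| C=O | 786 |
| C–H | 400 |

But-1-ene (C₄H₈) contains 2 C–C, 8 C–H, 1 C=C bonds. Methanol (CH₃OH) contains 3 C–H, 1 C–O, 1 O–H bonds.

Reaction I, by 1200 kJ

Reaction I:
  Bonds broken (reactants):
    C–C: 2 × 352 = 704
    C–H: 8 × 400 = 3200
    C=C: 1 × 604 = 604
    O=O: 6 × 486 = 2916
    Σ(broken) = 7424 kJ
  Bonds formed (products):
    C=O: 8 × 786 = 6288
    O–H: 8 × 449 = 3592
    Σ(formed) = 9880 kJ
  ΔH_I = 7424 − 9880 = −2456 kJ
Reaction II:
  Bonds broken (reactants):
    C–H: 6 × 400 = 2400
    C–O: 2 × 362 = 724
    O–H: 2 × 449 = 898
    O=O: 3 × 486 = 1458
    Σ(broken) = 5480 kJ
  Bonds formed (products):
    C=O: 4 × 786 = 3144
    O–H: 8 × 449 = 3592
    Σ(formed) = 6736 kJ
  ΔH_II = 5480 − 6736 = −1256 kJ
ΔH_I − ΔH_II = −1200 kJ, so reaction I has the more negative ΔH; |ΔH_I − ΔH_II| = 1200 kJ.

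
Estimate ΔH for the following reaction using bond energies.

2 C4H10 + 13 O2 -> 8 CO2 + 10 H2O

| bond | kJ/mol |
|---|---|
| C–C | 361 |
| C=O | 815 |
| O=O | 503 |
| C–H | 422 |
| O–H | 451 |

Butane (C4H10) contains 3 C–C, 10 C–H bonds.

ΔH ≈ −4915 kJ

Bonds broken (reactants):
  C–C: 6 × 361 = 2166
  C–H: 20 × 422 = 8440
  O=O: 13 × 503 = 6539
  Σ(broken) = 17145 kJ
Bonds formed (products):
  C=O: 16 × 815 = 13040
  O–H: 20 × 451 = 9020
  Σ(formed) = 22060 kJ
ΔH = Σ(broken) − Σ(formed) = 17145 − 22060 = −4915 kJ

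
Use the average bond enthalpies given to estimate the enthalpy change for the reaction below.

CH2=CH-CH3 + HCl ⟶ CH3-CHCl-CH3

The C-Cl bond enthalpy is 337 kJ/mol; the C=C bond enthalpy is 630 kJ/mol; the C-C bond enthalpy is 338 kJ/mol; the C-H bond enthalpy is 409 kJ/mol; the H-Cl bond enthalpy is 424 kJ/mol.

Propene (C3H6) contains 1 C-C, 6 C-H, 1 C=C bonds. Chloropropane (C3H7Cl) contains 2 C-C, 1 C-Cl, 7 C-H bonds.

ΔH ≈ −30 kJ

Bonds broken (reactants):
  C-C: 1 × 338 = 338
  C-H: 6 × 409 = 2454
  C=C: 1 × 630 = 630
  H-Cl: 1 × 424 = 424
  Σ(broken) = 3846 kJ
Bonds formed (products):
  C-C: 2 × 338 = 676
  C-Cl: 1 × 337 = 337
  C-H: 7 × 409 = 2863
  Σ(formed) = 3876 kJ
ΔH = Σ(broken) − Σ(formed) = 3846 − 3876 = −30 kJ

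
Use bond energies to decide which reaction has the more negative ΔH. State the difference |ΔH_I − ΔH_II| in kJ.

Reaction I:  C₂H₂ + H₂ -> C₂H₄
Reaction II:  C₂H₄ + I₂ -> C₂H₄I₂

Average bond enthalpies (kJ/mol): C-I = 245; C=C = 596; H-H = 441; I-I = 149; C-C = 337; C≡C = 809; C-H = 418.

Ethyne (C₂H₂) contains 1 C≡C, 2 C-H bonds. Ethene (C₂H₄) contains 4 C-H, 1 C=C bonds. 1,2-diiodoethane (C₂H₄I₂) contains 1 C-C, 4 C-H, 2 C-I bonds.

Reaction I:
  Bonds broken (reactants):
    C≡C: 1 × 809 = 809
    C-H: 2 × 418 = 836
    H-H: 1 × 441 = 441
    Σ(broken) = 2086 kJ
  Bonds formed (products):
    C-H: 4 × 418 = 1672
    C=C: 1 × 596 = 596
    Σ(formed) = 2268 kJ
  ΔH_I = 2086 − 2268 = −182 kJ
Reaction II:
  Bonds broken (reactants):
    C-H: 4 × 418 = 1672
    C=C: 1 × 596 = 596
    I-I: 1 × 149 = 149
    Σ(broken) = 2417 kJ
  Bonds formed (products):
    C-C: 1 × 337 = 337
    C-H: 4 × 418 = 1672
    C-I: 2 × 245 = 490
    Σ(formed) = 2499 kJ
  ΔH_II = 2417 − 2499 = −82 kJ
ΔH_I − ΔH_II = −100 kJ, so reaction I has the more negative ΔH; |ΔH_I − ΔH_II| = 100 kJ.

Reaction I, by 100 kJ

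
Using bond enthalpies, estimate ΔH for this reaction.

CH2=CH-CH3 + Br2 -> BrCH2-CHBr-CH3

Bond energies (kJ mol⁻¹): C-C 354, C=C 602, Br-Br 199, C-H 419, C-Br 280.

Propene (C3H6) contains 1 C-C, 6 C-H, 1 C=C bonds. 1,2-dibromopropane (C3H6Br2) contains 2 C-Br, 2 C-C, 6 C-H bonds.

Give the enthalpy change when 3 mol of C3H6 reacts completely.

ΔH = −339 kJ

Bonds broken (reactants):
  Br-Br: 1 × 199 = 199
  C-C: 1 × 354 = 354
  C-H: 6 × 419 = 2514
  C=C: 1 × 602 = 602
  Σ(broken) = 3669 kJ
Bonds formed (products):
  C-Br: 2 × 280 = 560
  C-C: 2 × 354 = 708
  C-H: 6 × 419 = 2514
  Σ(formed) = 3782 kJ
ΔH = Σ(broken) − Σ(formed) = 3669 − 3782 = −113 kJ
For 3× the reaction as written: 3 × (−113) = −339 kJ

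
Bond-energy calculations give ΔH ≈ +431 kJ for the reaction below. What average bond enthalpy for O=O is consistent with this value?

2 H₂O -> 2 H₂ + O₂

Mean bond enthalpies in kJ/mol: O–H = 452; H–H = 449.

D(O=O) ≈ 479 kJ/mol

Let D be the O=O bond energy.
Σ(broken) = 4×452 = 1808
Σ(formed) = 2×449 + 1×D = 898 + D
ΔH = Σ(broken) − Σ(formed) = (1808) − (898 + D) = +910 − D
Setting this equal to +431 kJ gives D = 479 kJ/mol.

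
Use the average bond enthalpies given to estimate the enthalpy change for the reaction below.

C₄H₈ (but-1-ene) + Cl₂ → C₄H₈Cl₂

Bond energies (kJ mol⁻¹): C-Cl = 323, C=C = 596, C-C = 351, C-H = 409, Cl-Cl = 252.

ΔH ≈ −149 kJ

Bonds broken (reactants):
  C-C: 2 × 351 = 702
  C-H: 8 × 409 = 3272
  C=C: 1 × 596 = 596
  Cl-Cl: 1 × 252 = 252
  Σ(broken) = 4822 kJ
Bonds formed (products):
  C-C: 3 × 351 = 1053
  C-Cl: 2 × 323 = 646
  C-H: 8 × 409 = 3272
  Σ(formed) = 4971 kJ
ΔH = Σ(broken) − Σ(formed) = 4822 − 4971 = −149 kJ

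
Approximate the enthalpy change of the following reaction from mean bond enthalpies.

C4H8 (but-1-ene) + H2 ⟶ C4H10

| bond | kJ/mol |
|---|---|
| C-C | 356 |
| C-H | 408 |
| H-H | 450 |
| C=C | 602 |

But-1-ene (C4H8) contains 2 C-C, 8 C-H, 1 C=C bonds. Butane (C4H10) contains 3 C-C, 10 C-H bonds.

ΔH ≈ −120 kJ

Bonds broken (reactants):
  C-C: 2 × 356 = 712
  C-H: 8 × 408 = 3264
  C=C: 1 × 602 = 602
  H-H: 1 × 450 = 450
  Σ(broken) = 5028 kJ
Bonds formed (products):
  C-C: 3 × 356 = 1068
  C-H: 10 × 408 = 4080
  Σ(formed) = 5148 kJ
ΔH = Σ(broken) − Σ(formed) = 5028 − 5148 = −120 kJ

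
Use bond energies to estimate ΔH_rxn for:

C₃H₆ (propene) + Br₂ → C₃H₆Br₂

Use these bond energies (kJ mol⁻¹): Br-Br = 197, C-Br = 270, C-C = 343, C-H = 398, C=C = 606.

Bonds broken (reactants):
  Br-Br: 1 × 197 = 197
  C-C: 1 × 343 = 343
  C-H: 6 × 398 = 2388
  C=C: 1 × 606 = 606
  Σ(broken) = 3534 kJ
Bonds formed (products):
  C-Br: 2 × 270 = 540
  C-C: 2 × 343 = 686
  C-H: 6 × 398 = 2388
  Σ(formed) = 3614 kJ
ΔH = Σ(broken) − Σ(formed) = 3534 − 3614 = −80 kJ

ΔH ≈ −80 kJ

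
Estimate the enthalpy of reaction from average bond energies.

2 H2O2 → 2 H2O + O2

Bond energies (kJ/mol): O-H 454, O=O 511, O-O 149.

Bonds broken (reactants):
  O-H: 4 × 454 = 1816
  O-O: 2 × 149 = 298
  Σ(broken) = 2114 kJ
Bonds formed (products):
  O-H: 4 × 454 = 1816
  O=O: 1 × 511 = 511
  Σ(formed) = 2327 kJ
ΔH = Σ(broken) − Σ(formed) = 2114 − 2327 = −213 kJ

ΔH ≈ −213 kJ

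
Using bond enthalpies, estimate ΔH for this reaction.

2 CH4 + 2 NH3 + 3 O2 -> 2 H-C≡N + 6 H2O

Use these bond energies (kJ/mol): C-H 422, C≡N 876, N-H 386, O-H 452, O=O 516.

ΔH ≈ −780 kJ

Bonds broken (reactants):
  C-H: 8 × 422 = 3376
  N-H: 6 × 386 = 2316
  O=O: 3 × 516 = 1548
  Σ(broken) = 7240 kJ
Bonds formed (products):
  C≡N: 2 × 876 = 1752
  C-H: 2 × 422 = 844
  O-H: 12 × 452 = 5424
  Σ(formed) = 8020 kJ
ΔH = Σ(broken) − Σ(formed) = 7240 − 8020 = −780 kJ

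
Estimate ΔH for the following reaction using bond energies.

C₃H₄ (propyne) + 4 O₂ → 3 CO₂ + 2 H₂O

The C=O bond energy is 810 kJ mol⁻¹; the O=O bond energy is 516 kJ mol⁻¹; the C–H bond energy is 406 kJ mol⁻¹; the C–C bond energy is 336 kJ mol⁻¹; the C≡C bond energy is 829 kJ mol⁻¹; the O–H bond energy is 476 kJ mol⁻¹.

ΔH ≈ −1911 kJ

Bonds broken (reactants):
  C≡C: 1 × 829 = 829
  C–C: 1 × 336 = 336
  C–H: 4 × 406 = 1624
  O=O: 4 × 516 = 2064
  Σ(broken) = 4853 kJ
Bonds formed (products):
  C=O: 6 × 810 = 4860
  O–H: 4 × 476 = 1904
  Σ(formed) = 6764 kJ
ΔH = Σ(broken) − Σ(formed) = 4853 − 6764 = −1911 kJ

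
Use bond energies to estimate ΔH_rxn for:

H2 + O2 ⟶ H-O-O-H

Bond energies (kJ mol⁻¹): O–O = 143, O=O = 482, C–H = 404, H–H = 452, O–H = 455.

Bonds broken (reactants):
  H–H: 1 × 452 = 452
  O=O: 1 × 482 = 482
  Σ(broken) = 934 kJ
Bonds formed (products):
  O–H: 2 × 455 = 910
  O–O: 1 × 143 = 143
  Σ(formed) = 1053 kJ
ΔH = Σ(broken) − Σ(formed) = 934 − 1053 = −119 kJ

ΔH ≈ −119 kJ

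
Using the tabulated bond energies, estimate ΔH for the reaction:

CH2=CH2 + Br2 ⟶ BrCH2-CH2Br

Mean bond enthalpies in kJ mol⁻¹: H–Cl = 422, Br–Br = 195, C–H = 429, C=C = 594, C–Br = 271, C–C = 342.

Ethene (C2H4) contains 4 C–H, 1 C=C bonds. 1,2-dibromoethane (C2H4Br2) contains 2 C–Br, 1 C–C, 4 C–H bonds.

Bonds broken (reactants):
  Br–Br: 1 × 195 = 195
  C–H: 4 × 429 = 1716
  C=C: 1 × 594 = 594
  Σ(broken) = 2505 kJ
Bonds formed (products):
  C–Br: 2 × 271 = 542
  C–C: 1 × 342 = 342
  C–H: 4 × 429 = 1716
  Σ(formed) = 2600 kJ
ΔH = Σ(broken) − Σ(formed) = 2505 − 2600 = −95 kJ

ΔH ≈ −95 kJ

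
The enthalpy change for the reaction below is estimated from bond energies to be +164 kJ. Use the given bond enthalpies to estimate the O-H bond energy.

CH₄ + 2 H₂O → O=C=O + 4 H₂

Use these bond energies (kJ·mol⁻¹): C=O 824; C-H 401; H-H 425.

Let D be the O-H bond energy.
Σ(broken) = 4×401 + 4×D = 1604 + 4D
Σ(formed) = 2×824 + 4×425 = 3348
ΔH = Σ(broken) − Σ(formed) = (1604 + 4D) − (3348) = −1744 + 4D
Setting this equal to +164 kJ gives 4D = 1908, so D = 477 kJ/mol.

D(O-H) ≈ 477 kJ/mol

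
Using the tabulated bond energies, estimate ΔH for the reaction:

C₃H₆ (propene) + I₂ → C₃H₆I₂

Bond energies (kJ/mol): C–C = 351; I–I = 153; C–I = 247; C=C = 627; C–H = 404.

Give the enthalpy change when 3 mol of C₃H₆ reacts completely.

Bonds broken (reactants):
  C–C: 1 × 351 = 351
  C–H: 6 × 404 = 2424
  C=C: 1 × 627 = 627
  I–I: 1 × 153 = 153
  Σ(broken) = 3555 kJ
Bonds formed (products):
  C–C: 2 × 351 = 702
  C–H: 6 × 404 = 2424
  C–I: 2 × 247 = 494
  Σ(formed) = 3620 kJ
ΔH = Σ(broken) − Σ(formed) = 3555 − 3620 = −65 kJ
For 3× the reaction as written: 3 × (−65) = −195 kJ

ΔH = −195 kJ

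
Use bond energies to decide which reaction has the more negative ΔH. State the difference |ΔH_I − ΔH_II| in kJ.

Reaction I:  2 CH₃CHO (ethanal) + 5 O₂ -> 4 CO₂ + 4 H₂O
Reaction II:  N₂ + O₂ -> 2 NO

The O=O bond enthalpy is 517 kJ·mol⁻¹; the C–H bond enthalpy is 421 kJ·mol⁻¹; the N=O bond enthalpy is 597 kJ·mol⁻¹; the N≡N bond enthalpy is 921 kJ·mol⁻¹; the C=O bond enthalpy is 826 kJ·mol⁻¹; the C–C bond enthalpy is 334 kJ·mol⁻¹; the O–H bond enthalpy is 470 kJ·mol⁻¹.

Reaction I:
  Bonds broken (reactants):
    C–C: 2 × 334 = 668
    C–H: 8 × 421 = 3368
    C=O: 2 × 826 = 1652
    O=O: 5 × 517 = 2585
    Σ(broken) = 8273 kJ
  Bonds formed (products):
    C=O: 8 × 826 = 6608
    O–H: 8 × 470 = 3760
    Σ(formed) = 10368 kJ
  ΔH_I = 8273 − 10368 = −2095 kJ
Reaction II:
  Bonds broken (reactants):
    N≡N: 1 × 921 = 921
    O=O: 1 × 517 = 517
    Σ(broken) = 1438 kJ
  Bonds formed (products):
    N=O: 2 × 597 = 1194
    Σ(formed) = 1194 kJ
  ΔH_II = 1438 − 1194 = +244 kJ
ΔH_I − ΔH_II = −2339 kJ, so reaction I has the more negative ΔH; |ΔH_I − ΔH_II| = 2339 kJ.

Reaction I, by 2339 kJ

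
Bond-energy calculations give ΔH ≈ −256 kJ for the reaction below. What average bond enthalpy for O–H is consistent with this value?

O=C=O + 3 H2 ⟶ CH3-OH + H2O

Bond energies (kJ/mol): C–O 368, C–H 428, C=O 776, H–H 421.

Let D be the O–H bond energy.
Σ(broken) = 2×776 + 3×421 = 2815
Σ(formed) = 3×428 + 1×368 + 3×D = 1652 + 3D
ΔH = Σ(broken) − Σ(formed) = (2815) − (1652 + 3D) = +1163 − 3D
Setting this equal to −256 kJ gives 3D = 1419, so D = 473 kJ/mol.

D(O–H) ≈ 473 kJ/mol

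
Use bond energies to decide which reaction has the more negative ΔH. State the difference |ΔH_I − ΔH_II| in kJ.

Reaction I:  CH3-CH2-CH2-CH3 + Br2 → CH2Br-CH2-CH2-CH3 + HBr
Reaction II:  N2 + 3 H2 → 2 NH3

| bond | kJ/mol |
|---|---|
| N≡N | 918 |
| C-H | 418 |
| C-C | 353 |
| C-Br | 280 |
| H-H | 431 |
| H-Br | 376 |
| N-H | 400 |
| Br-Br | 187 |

Reaction II, by 138 kJ

Reaction I:
  Bonds broken (reactants):
    Br-Br: 1 × 187 = 187
    C-C: 3 × 353 = 1059
    C-H: 10 × 418 = 4180
    Σ(broken) = 5426 kJ
  Bonds formed (products):
    C-Br: 1 × 280 = 280
    C-C: 3 × 353 = 1059
    C-H: 9 × 418 = 3762
    H-Br: 1 × 376 = 376
    Σ(formed) = 5477 kJ
  ΔH_I = 5426 − 5477 = −51 kJ
Reaction II:
  Bonds broken (reactants):
    H-H: 3 × 431 = 1293
    N≡N: 1 × 918 = 918
    Σ(broken) = 2211 kJ
  Bonds formed (products):
    N-H: 6 × 400 = 2400
    Σ(formed) = 2400 kJ
  ΔH_II = 2211 − 2400 = −189 kJ
ΔH_I − ΔH_II = +138 kJ, so reaction II has the more negative ΔH; |ΔH_I − ΔH_II| = 138 kJ.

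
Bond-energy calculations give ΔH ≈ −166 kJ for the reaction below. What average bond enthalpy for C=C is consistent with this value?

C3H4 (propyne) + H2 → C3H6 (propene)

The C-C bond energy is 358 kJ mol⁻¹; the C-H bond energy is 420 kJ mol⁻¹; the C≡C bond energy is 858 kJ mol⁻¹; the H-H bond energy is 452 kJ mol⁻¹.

D(C=C) ≈ 636 kJ/mol

Let D be the C=C bond energy.
Σ(broken) = 1×858 + 1×358 + 4×420 + 1×452 = 3348
Σ(formed) = 1×358 + 6×420 + 1×D = 2878 + D
ΔH = Σ(broken) − Σ(formed) = (3348) − (2878 + D) = +470 − D
Setting this equal to −166 kJ gives D = 636 kJ/mol.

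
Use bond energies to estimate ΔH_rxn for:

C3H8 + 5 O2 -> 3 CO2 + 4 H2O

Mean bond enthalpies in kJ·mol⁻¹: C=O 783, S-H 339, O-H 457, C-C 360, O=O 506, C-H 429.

Bonds broken (reactants):
  C-C: 2 × 360 = 720
  C-H: 8 × 429 = 3432
  O=O: 5 × 506 = 2530
  Σ(broken) = 6682 kJ
Bonds formed (products):
  C=O: 6 × 783 = 4698
  O-H: 8 × 457 = 3656
  Σ(formed) = 8354 kJ
ΔH = Σ(broken) − Σ(formed) = 6682 − 8354 = −1672 kJ

ΔH ≈ −1672 kJ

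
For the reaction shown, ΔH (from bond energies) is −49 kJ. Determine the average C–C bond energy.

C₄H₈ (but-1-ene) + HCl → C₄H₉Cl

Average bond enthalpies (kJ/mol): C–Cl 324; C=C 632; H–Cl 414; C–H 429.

Let D be the C–C bond energy.
Σ(broken) = 2×D + 8×429 + 1×632 + 1×414 = 4478 + 2D
Σ(formed) = 3×D + 1×324 + 9×429 = 4185 + 3D
ΔH = Σ(broken) − Σ(formed) = (4478 + 2D) − (4185 + 3D) = +293 − D
Setting this equal to −49 kJ gives D = 342 kJ/mol.

D(C–C) ≈ 342 kJ/mol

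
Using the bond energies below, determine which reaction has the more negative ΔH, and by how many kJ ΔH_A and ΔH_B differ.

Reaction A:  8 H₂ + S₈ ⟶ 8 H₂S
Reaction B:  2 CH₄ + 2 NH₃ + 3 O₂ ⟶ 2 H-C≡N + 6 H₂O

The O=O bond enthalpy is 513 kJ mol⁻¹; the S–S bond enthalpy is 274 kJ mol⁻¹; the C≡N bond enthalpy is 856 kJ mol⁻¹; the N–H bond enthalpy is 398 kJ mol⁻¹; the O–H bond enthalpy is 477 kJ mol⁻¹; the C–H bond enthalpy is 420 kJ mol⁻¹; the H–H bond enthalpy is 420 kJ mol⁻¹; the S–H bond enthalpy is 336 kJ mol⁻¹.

Reaction A:
  Bonds broken (reactants):
    H–H: 8 × 420 = 3360
    S–S: 8 × 274 = 2192
    Σ(broken) = 5552 kJ
  Bonds formed (products):
    S–H: 16 × 336 = 5376
    Σ(formed) = 5376 kJ
  ΔH_A = 5552 − 5376 = +176 kJ
Reaction B:
  Bonds broken (reactants):
    C–H: 8 × 420 = 3360
    N–H: 6 × 398 = 2388
    O=O: 3 × 513 = 1539
    Σ(broken) = 7287 kJ
  Bonds formed (products):
    C≡N: 2 × 856 = 1712
    C–H: 2 × 420 = 840
    O–H: 12 × 477 = 5724
    Σ(formed) = 8276 kJ
  ΔH_B = 7287 − 8276 = −989 kJ
ΔH_A − ΔH_B = +1165 kJ, so reaction B has the more negative ΔH; |ΔH_A − ΔH_B| = 1165 kJ.

Reaction B, by 1165 kJ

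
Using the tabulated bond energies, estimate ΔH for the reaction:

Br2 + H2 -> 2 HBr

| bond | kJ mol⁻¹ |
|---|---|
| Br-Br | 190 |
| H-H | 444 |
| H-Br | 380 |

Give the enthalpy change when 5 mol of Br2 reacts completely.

ΔH = −630 kJ

Bonds broken (reactants):
  Br-Br: 1 × 190 = 190
  H-H: 1 × 444 = 444
  Σ(broken) = 634 kJ
Bonds formed (products):
  H-Br: 2 × 380 = 760
  Σ(formed) = 760 kJ
ΔH = Σ(broken) − Σ(formed) = 634 − 760 = −126 kJ
For 5× the reaction as written: 5 × (−126) = −630 kJ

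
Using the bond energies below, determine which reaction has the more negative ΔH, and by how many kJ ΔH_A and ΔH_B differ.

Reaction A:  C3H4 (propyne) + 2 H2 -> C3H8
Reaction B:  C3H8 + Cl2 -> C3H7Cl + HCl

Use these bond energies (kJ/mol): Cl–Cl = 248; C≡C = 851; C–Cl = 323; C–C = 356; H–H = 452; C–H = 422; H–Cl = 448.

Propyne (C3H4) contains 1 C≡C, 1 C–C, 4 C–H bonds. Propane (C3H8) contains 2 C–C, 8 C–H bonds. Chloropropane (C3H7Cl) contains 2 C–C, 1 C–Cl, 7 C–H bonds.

Reaction A:
  Bonds broken (reactants):
    C≡C: 1 × 851 = 851
    C–C: 1 × 356 = 356
    C–H: 4 × 422 = 1688
    H–H: 2 × 452 = 904
    Σ(broken) = 3799 kJ
  Bonds formed (products):
    C–C: 2 × 356 = 712
    C–H: 8 × 422 = 3376
    Σ(formed) = 4088 kJ
  ΔH_A = 3799 − 4088 = −289 kJ
Reaction B:
  Bonds broken (reactants):
    C–C: 2 × 356 = 712
    C–H: 8 × 422 = 3376
    Cl–Cl: 1 × 248 = 248
    Σ(broken) = 4336 kJ
  Bonds formed (products):
    C–C: 2 × 356 = 712
    C–Cl: 1 × 323 = 323
    C–H: 7 × 422 = 2954
    H–Cl: 1 × 448 = 448
    Σ(formed) = 4437 kJ
  ΔH_B = 4336 − 4437 = −101 kJ
ΔH_A − ΔH_B = −188 kJ, so reaction A has the more negative ΔH; |ΔH_A − ΔH_B| = 188 kJ.

Reaction A, by 188 kJ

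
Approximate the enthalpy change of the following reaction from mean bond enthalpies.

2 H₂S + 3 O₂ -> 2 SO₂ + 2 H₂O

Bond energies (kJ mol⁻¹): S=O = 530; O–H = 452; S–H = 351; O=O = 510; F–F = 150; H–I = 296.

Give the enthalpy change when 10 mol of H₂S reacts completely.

Bonds broken (reactants):
  O=O: 3 × 510 = 1530
  S–H: 4 × 351 = 1404
  Σ(broken) = 2934 kJ
Bonds formed (products):
  O–H: 4 × 452 = 1808
  S=O: 4 × 530 = 2120
  Σ(formed) = 3928 kJ
ΔH = Σ(broken) − Σ(formed) = 2934 − 3928 = −994 kJ
For 5× the reaction as written: 5 × (−994) = −4970 kJ

ΔH = −4970 kJ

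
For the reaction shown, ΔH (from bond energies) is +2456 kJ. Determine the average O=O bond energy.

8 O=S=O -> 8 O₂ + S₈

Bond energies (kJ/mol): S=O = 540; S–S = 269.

D(O=O) ≈ 504 kJ/mol

Let D be the O=O bond energy.
Σ(broken) = 16×540 = 8640
Σ(formed) = 8×D + 8×269 = 2152 + 8D
ΔH = Σ(broken) − Σ(formed) = (8640) − (2152 + 8D) = +6488 − 8D
Setting this equal to +2456 kJ gives 8D = 4032, so D = 504 kJ/mol.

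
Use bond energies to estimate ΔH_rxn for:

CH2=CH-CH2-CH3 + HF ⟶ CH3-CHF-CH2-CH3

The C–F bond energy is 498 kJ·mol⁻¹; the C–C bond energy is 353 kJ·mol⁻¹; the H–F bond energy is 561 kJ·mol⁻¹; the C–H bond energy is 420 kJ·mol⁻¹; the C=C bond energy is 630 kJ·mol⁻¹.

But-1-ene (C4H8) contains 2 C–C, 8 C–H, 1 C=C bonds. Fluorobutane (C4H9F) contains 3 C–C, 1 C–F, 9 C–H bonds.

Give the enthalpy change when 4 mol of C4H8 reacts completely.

ΔH = −320 kJ

Bonds broken (reactants):
  C–C: 2 × 353 = 706
  C–H: 8 × 420 = 3360
  C=C: 1 × 630 = 630
  H–F: 1 × 561 = 561
  Σ(broken) = 5257 kJ
Bonds formed (products):
  C–C: 3 × 353 = 1059
  C–F: 1 × 498 = 498
  C–H: 9 × 420 = 3780
  Σ(formed) = 5337 kJ
ΔH = Σ(broken) − Σ(formed) = 5257 − 5337 = −80 kJ
For 4× the reaction as written: 4 × (−80) = −320 kJ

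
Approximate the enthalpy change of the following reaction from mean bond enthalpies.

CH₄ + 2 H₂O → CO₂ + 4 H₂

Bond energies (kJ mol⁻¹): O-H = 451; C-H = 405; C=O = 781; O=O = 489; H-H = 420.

Bonds broken (reactants):
  C-H: 4 × 405 = 1620
  O-H: 4 × 451 = 1804
  Σ(broken) = 3424 kJ
Bonds formed (products):
  C=O: 2 × 781 = 1562
  H-H: 4 × 420 = 1680
  Σ(formed) = 3242 kJ
ΔH = Σ(broken) − Σ(formed) = 3424 − 3242 = +182 kJ

ΔH ≈ +182 kJ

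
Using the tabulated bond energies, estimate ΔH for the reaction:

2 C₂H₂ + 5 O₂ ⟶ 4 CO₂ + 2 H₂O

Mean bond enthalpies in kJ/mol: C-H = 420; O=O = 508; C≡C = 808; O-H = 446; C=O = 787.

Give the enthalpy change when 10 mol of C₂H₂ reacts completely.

ΔH = −11220 kJ

Bonds broken (reactants):
  C≡C: 2 × 808 = 1616
  C-H: 4 × 420 = 1680
  O=O: 5 × 508 = 2540
  Σ(broken) = 5836 kJ
Bonds formed (products):
  C=O: 8 × 787 = 6296
  O-H: 4 × 446 = 1784
  Σ(formed) = 8080 kJ
ΔH = Σ(broken) − Σ(formed) = 5836 − 8080 = −2244 kJ
For 5× the reaction as written: 5 × (−2244) = −11220 kJ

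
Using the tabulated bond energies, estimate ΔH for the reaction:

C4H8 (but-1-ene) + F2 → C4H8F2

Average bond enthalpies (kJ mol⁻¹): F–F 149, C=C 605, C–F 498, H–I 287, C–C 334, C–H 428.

ΔH ≈ −576 kJ

Bonds broken (reactants):
  C–C: 2 × 334 = 668
  C–H: 8 × 428 = 3424
  C=C: 1 × 605 = 605
  F–F: 1 × 149 = 149
  Σ(broken) = 4846 kJ
Bonds formed (products):
  C–C: 3 × 334 = 1002
  C–F: 2 × 498 = 996
  C–H: 8 × 428 = 3424
  Σ(formed) = 5422 kJ
ΔH = Σ(broken) − Σ(formed) = 4846 − 5422 = −576 kJ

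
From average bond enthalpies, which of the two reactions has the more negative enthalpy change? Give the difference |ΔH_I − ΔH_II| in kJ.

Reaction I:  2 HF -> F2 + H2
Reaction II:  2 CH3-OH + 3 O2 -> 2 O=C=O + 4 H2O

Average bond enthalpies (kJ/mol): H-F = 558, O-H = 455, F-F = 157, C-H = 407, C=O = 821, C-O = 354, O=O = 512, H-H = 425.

Reaction I:
  Bonds broken (reactants):
    H-F: 2 × 558 = 1116
    Σ(broken) = 1116 kJ
  Bonds formed (products):
    F-F: 1 × 157 = 157
    H-H: 1 × 425 = 425
    Σ(formed) = 582 kJ
  ΔH_I = 1116 − 582 = +534 kJ
Reaction II:
  Bonds broken (reactants):
    C-H: 6 × 407 = 2442
    C-O: 2 × 354 = 708
    O-H: 2 × 455 = 910
    O=O: 3 × 512 = 1536
    Σ(broken) = 5596 kJ
  Bonds formed (products):
    C=O: 4 × 821 = 3284
    O-H: 8 × 455 = 3640
    Σ(formed) = 6924 kJ
  ΔH_II = 5596 − 6924 = −1328 kJ
ΔH_I − ΔH_II = +1862 kJ, so reaction II has the more negative ΔH; |ΔH_I − ΔH_II| = 1862 kJ.

Reaction II, by 1862 kJ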